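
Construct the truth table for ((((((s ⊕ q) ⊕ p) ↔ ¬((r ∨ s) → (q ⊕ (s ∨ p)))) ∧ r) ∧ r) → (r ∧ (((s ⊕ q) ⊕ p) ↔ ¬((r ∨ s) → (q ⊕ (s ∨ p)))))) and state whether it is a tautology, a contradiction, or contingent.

tautology

p | q | r | s | (s ⊕ q) | ((s ⊕ q) ⊕ p) | (r ∨ s) | (s ∨ p) | (q ⊕ (s ∨ p)) | ((r ∨ s) → (q ⊕ (s ∨ p))) | ¬((r ∨ s) → (q ⊕ (s ∨ p))) | φ
- | - | - | - | ------- | ------------- | ------- | ------- | ------------- | ------------------------- | -------------------------- | -
T | T | T | T |    F    |       T       |    T    |    T    |       F       |             F             |             T              | T
T | T | T | F |    T    |       F       |    T    |    T    |       F       |             F             |             T              | T
T | T | F | T |    F    |       T       |    T    |    T    |       F       |             F             |             T              | T
T | T | F | F |    T    |       F       |    F    |    T    |       F       |             T             |             F              | T
T | F | T | T |    T    |       F       |    T    |    T    |       T       |             T             |             F              | T
T | F | T | F |    F    |       T       |    T    |    T    |       T       |             T             |             F              | T
T | F | F | T |    T    |       F       |    T    |    T    |       T       |             T             |             F              | T
T | F | F | F |    F    |       T       |    F    |    T    |       T       |             T             |             F              | T
F | T | T | T |    F    |       F       |    T    |    T    |       F       |             F             |             T              | T
F | T | T | F |    T    |       T       |    T    |    F    |       T       |             T             |             F              | T
F | T | F | T |    F    |       F       |    T    |    T    |       F       |             F             |             T              | T
F | T | F | F |    T    |       T       |    F    |    F    |       T       |             T             |             F              | T
F | F | T | T |    T    |       T       |    T    |    T    |       T       |             T             |             F              | T
F | F | T | F |    F    |       F       |    T    |    F    |       F       |             F             |             T              | T
F | F | F | T |    T    |       T       |    T    |    T    |       T       |             T             |             F              | T
F | F | F | F |    F    |       F       |    F    |    F    |       F       |             T             |             F              | T
Every row is T, so the formula is a tautology.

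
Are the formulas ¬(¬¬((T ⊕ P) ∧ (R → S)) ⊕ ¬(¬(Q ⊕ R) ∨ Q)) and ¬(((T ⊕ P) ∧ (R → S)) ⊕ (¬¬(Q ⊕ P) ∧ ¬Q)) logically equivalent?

not equivalent

P | Q | R | S | T | φ | ψ
- | - | - | - | - | - | -
1 | 1 | 1 | 1 | 1 | 1 | 1
1 | 1 | 1 | 1 | 0 | 0 | 0
1 | 1 | 1 | 0 | 1 | 1 | 1
1 | 1 | 1 | 0 | 0 | 1 | 1
1 | 1 | 0 | 1 | 1 | 1 | 1
1 | 1 | 0 | 1 | 0 | 0 | 0
1 | 1 | 0 | 0 | 1 | 1 | 1
1 | 1 | 0 | 0 | 0 | 0 | 0
1 | 0 | 1 | 1 | 1 | 0 | 0
1 | 0 | 1 | 1 | 0 | 1 | 1
1 | 0 | 1 | 0 | 1 | 0 | 0
1 | 0 | 1 | 0 | 0 | 0 | 0
1 | 0 | 0 | 1 | 1 | 1 | 0
1 | 0 | 0 | 1 | 0 | 0 | 1
1 | 0 | 0 | 0 | 1 | 1 | 0
1 | 0 | 0 | 0 | 0 | 0 | 1
0 | 1 | 1 | 1 | 1 | 0 | 0
0 | 1 | 1 | 1 | 0 | 1 | 1
0 | 1 | 1 | 0 | 1 | 1 | 1
0 | 1 | 1 | 0 | 0 | 1 | 1
0 | 1 | 0 | 1 | 1 | 0 | 0
0 | 1 | 0 | 1 | 0 | 1 | 1
0 | 1 | 0 | 0 | 1 | 0 | 0
0 | 1 | 0 | 0 | 0 | 1 | 1
0 | 0 | 1 | 1 | 1 | 1 | 0
0 | 0 | 1 | 1 | 0 | 0 | 1
0 | 0 | 1 | 0 | 1 | 0 | 1
0 | 0 | 1 | 0 | 0 | 0 | 1
0 | 0 | 0 | 1 | 1 | 0 | 0
0 | 0 | 0 | 1 | 0 | 1 | 1
0 | 0 | 0 | 0 | 1 | 0 | 0
0 | 0 | 0 | 0 | 0 | 1 | 1
The columns differ at P=1, Q=0, R=0, S=1, T=1 (φ=1, ψ=0), so they are not equivalent.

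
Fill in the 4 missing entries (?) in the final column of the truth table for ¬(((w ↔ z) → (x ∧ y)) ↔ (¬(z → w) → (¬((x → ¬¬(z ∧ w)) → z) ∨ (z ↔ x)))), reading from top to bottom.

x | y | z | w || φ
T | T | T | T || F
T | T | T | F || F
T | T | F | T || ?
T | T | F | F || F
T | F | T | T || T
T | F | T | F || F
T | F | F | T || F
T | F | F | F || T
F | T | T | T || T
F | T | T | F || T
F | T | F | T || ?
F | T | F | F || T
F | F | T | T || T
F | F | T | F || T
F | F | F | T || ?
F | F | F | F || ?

F, F, F, T

Row x=T, y=T, z=F, w=T: ((w ↔ z) → (x ∧ y)) = T, (¬(z → w) → (¬((x → ¬¬(z ∧ w)) → z) ∨ (z ↔ x))) = T, (((w ↔ z) → (x ∧ y)) ↔ (¬(z → w) → (¬((x → ¬¬(z ∧ w)) → z) ∨ (z ↔ x)))) = T, so the formula = F.
Row x=F, y=T, z=F, w=T: ((w ↔ z) → (x ∧ y)) = T, (¬(z → w) → (¬((x → ¬¬(z ∧ w)) → z) ∨ (z ↔ x))) = T, (((w ↔ z) → (x ∧ y)) ↔ (¬(z → w) → (¬((x → ¬¬(z ∧ w)) → z) ∨ (z ↔ x)))) = T, so the formula = F.
Row x=F, y=F, z=F, w=T: ((w ↔ z) → (x ∧ y)) = T, (¬(z → w) → (¬((x → ¬¬(z ∧ w)) → z) ∨ (z ↔ x))) = T, (((w ↔ z) → (x ∧ y)) ↔ (¬(z → w) → (¬((x → ¬¬(z ∧ w)) → z) ∨ (z ↔ x)))) = T, so the formula = F.
Row x=F, y=F, z=F, w=F: ((w ↔ z) → (x ∧ y)) = F, (¬(z → w) → (¬((x → ¬¬(z ∧ w)) → z) ∨ (z ↔ x))) = T, (((w ↔ z) → (x ∧ y)) ↔ (¬(z → w) → (¬((x → ¬¬(z ∧ w)) → z) ∨ (z ↔ x)))) = F, so the formula = T.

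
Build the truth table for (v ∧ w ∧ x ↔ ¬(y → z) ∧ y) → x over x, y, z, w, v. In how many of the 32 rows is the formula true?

x  y  z  w  v  |  (((v ∧ (w ∧ x)) ↔ (¬(y → z) ∧ y)) → x)
T  T  T  T  T  |                    T                   
T  T  T  T  F  |                    T                   
T  T  T  F  T  |                    T                   
T  T  T  F  F  |                    T                   
T  T  F  T  T  |                    T                   
T  T  F  T  F  |                    T                   
T  T  F  F  T  |                    T                   
T  T  F  F  F  |                    T                   
T  F  T  T  T  |                    T                   
T  F  T  T  F  |                    T                   
T  F  T  F  T  |                    T                   
T  F  T  F  F  |                    T                   
T  F  F  T  T  |                    T                   
T  F  F  T  F  |                    T                   
T  F  F  F  T  |                    T                   
T  F  F  F  F  |                    T                   
F  T  T  T  T  |                    F                   
F  T  T  T  F  |                    F                   
F  T  T  F  T  |                    F                   
F  T  T  F  F  |                    F                   
F  T  F  T  T  |                    T                   
F  T  F  T  F  |                    T                   
F  T  F  F  T  |                    T                   
F  T  F  F  F  |                    T                   
F  F  T  T  T  |                    F                   
F  F  T  T  F  |                    F                   
F  F  T  F  T  |                    F                   
F  F  T  F  F  |                    F                   
F  F  F  T  T  |                    F                   
F  F  F  T  F  |                    F                   
F  F  F  F  T  |                    F                   
F  F  F  F  F  |                    F                   
The formula is true on 20 of the 32 rows.

20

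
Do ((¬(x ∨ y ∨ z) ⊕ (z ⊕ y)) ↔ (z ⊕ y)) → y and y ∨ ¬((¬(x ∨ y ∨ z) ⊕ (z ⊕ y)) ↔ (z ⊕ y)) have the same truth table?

x | y | z | φ | ψ
- | - | - | - | -
T | T | T | T | T
T | T | F | T | T
T | F | T | F | F
T | F | F | F | F
F | T | T | T | T
F | T | F | T | T
F | F | T | F | F
F | F | F | T | T
The columns for φ and ψ agree on every row, so they are logically equivalent.

equivalent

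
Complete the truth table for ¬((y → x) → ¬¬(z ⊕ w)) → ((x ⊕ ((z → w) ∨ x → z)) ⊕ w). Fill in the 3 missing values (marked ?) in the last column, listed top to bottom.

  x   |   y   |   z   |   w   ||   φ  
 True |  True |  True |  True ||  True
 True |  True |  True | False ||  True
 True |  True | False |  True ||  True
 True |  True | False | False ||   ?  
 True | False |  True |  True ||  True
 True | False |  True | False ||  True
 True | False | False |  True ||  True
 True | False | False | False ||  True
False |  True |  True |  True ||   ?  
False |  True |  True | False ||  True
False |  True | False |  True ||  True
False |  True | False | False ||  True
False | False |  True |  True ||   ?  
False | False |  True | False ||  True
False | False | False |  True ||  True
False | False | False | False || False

True, True, False

Row x=True, y=True, z=False, w=False: ¬((y → x) → ¬¬(z ⊕ w)) = True, ((x ⊕ ((z → w) ∨ x → z)) ⊕ w) = True, so the formula = True.
Row x=False, y=True, z=True, w=True: ¬((y → x) → ¬¬(z ⊕ w)) = False, ((x ⊕ ((z → w) ∨ x → z)) ⊕ w) = False, so the formula = True.
Row x=False, y=False, z=True, w=True: ¬((y → x) → ¬¬(z ⊕ w)) = True, ((x ⊕ ((z → w) ∨ x → z)) ⊕ w) = False, so the formula = False.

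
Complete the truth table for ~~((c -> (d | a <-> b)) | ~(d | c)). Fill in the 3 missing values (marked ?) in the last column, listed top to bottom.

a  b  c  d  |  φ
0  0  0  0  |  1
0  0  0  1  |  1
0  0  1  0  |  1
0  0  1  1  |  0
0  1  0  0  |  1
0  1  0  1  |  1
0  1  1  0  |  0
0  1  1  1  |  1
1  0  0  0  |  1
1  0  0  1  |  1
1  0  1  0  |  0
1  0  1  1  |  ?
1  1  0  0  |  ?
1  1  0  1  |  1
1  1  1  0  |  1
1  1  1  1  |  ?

0, 1, 1

Row a=1, b=0, c=1, d=1: ((c -> (d | a <-> b)) | ~(d | c)) = 0, ~((c -> (d | a <-> b)) | ~(d | c)) = 1, so the formula = 0.
Row a=1, b=1, c=0, d=0: ((c -> (d | a <-> b)) | ~(d | c)) = 1, ~((c -> (d | a <-> b)) | ~(d | c)) = 0, so the formula = 1.
Row a=1, b=1, c=1, d=1: ((c -> (d | a <-> b)) | ~(d | c)) = 1, ~((c -> (d | a <-> b)) | ~(d | c)) = 0, so the formula = 1.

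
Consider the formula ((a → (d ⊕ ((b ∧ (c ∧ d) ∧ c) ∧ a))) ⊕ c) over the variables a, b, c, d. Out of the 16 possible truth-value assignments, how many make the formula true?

  a      b      c      d    |  (c ∧ d)  (b ∧ (c ∧ d) ∧ c)  ((b ∧ (c ∧ d) ∧ c) ∧ a)    φ  
 True   True   True   True  |    True          True                  True            True
 True   True   True  False  |   False         False                 False            True
 True   True  False   True  |   False         False                 False            True
 True   True  False  False  |   False         False                 False           False
 True  False   True   True  |    True         False                 False           False
 True  False   True  False  |   False         False                 False            True
 True  False  False   True  |   False         False                 False            True
 True  False  False  False  |   False         False                 False           False
False   True   True   True  |    True          True                 False           False
False   True   True  False  |   False         False                 False           False
False   True  False   True  |   False         False                 False            True
False   True  False  False  |   False         False                 False            True
False  False   True   True  |    True         False                 False           False
False  False   True  False  |   False         False                 False           False
False  False  False   True  |   False         False                 False            True
False  False  False  False  |   False         False                 False            True
The formula is true on 9 of the 16 rows.

9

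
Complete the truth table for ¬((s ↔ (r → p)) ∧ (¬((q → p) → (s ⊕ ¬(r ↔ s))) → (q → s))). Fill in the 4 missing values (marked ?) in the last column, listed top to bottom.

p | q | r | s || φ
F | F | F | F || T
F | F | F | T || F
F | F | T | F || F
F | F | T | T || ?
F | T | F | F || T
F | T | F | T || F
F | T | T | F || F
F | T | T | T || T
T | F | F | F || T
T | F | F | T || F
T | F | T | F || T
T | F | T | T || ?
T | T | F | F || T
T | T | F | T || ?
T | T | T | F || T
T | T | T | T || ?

T, F, F, F

Row p=F, q=F, r=T, s=T: (s ↔ (r → p)) = F, (¬((q → p) → (s ⊕ ¬(r ↔ s))) → (q → s)) = T, ((s ↔ (r → p)) ∧ (¬((q → p) → (s ⊕ ¬(r ↔ s))) → (q → s))) = F, so the formula = T.
Row p=T, q=F, r=T, s=T: (s ↔ (r → p)) = T, (¬((q → p) → (s ⊕ ¬(r ↔ s))) → (q → s)) = T, ((s ↔ (r → p)) ∧ (¬((q → p) → (s ⊕ ¬(r ↔ s))) → (q → s))) = T, so the formula = F.
Row p=T, q=T, r=F, s=T: (s ↔ (r → p)) = T, (¬((q → p) → (s ⊕ ¬(r ↔ s))) → (q → s)) = T, ((s ↔ (r → p)) ∧ (¬((q → p) → (s ⊕ ¬(r ↔ s))) → (q → s))) = T, so the formula = F.
Row p=T, q=T, r=T, s=T: (s ↔ (r → p)) = T, (¬((q → p) → (s ⊕ ¬(r ↔ s))) → (q → s)) = T, ((s ↔ (r → p)) ∧ (¬((q → p) → (s ⊕ ¬(r ↔ s))) → (q → s))) = T, so the formula = F.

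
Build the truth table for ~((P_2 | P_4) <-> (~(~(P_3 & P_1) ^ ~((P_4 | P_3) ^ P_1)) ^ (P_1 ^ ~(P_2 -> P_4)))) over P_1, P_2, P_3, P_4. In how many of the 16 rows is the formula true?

P_1  P_2  P_3  P_4  |  φ
 F    F    F    F   |  T
 F    F    F    T   |  T
 F    F    T    F   |  F
 F    F    T    T   |  T
 F    T    F    F   |  T
 F    T    F    T   |  T
 F    T    T    F   |  F
 F    T    T    T   |  T
 T    F    F    F   |  T
 T    F    F    T   |  T
 T    F    T    F   |  T
 T    F    T    T   |  F
 T    T    F    F   |  T
 T    T    F    T   |  T
 T    T    T    F   |  T
 T    T    T    T   |  F
The formula is true on 12 of the 16 rows.

12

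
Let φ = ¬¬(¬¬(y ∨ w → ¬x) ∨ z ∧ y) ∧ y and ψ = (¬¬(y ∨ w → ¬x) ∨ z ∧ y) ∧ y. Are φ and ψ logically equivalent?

equivalent

x | y | z | w | φ | ψ
- | - | - | - | - | -
0 | 0 | 0 | 0 | 0 | 0
0 | 0 | 0 | 1 | 0 | 0
0 | 0 | 1 | 0 | 0 | 0
0 | 0 | 1 | 1 | 0 | 0
0 | 1 | 0 | 0 | 1 | 1
0 | 1 | 0 | 1 | 1 | 1
0 | 1 | 1 | 0 | 1 | 1
0 | 1 | 1 | 1 | 1 | 1
1 | 0 | 0 | 0 | 0 | 0
1 | 0 | 0 | 1 | 0 | 0
1 | 0 | 1 | 0 | 0 | 0
1 | 0 | 1 | 1 | 0 | 0
1 | 1 | 0 | 0 | 0 | 0
1 | 1 | 0 | 1 | 0 | 0
1 | 1 | 1 | 0 | 1 | 1
1 | 1 | 1 | 1 | 1 | 1
The columns for φ and ψ agree on every row, so they are logically equivalent.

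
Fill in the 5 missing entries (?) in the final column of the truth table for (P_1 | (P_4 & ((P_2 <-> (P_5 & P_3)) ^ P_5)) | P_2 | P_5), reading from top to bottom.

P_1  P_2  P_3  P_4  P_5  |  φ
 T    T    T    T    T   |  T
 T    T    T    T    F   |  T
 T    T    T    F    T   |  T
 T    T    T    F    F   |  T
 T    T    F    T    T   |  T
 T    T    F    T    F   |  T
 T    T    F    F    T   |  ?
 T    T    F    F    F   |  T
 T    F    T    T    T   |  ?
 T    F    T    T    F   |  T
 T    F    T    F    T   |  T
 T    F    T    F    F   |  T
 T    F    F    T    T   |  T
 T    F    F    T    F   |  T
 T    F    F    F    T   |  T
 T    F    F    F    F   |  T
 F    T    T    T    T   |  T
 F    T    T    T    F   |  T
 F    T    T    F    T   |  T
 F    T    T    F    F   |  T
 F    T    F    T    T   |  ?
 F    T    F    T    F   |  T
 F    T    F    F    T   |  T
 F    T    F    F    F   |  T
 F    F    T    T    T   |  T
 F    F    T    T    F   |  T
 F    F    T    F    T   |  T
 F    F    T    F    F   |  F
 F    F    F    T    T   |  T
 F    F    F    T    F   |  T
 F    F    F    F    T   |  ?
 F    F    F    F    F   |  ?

T, T, T, T, F

Row P_1=T, P_2=T, P_3=F, P_4=F, P_5=T: (P_4 & ((P_2 <-> (P_5 & P_3)) ^ P_5)) = F, so the formula = T.
Row P_1=T, P_2=F, P_3=T, P_4=T, P_5=T: (P_4 & ((P_2 <-> (P_5 & P_3)) ^ P_5)) = T, so the formula = T.
Row P_1=F, P_2=T, P_3=F, P_4=T, P_5=T: (P_4 & ((P_2 <-> (P_5 & P_3)) ^ P_5)) = T, so the formula = T.
Row P_1=F, P_2=F, P_3=F, P_4=F, P_5=T: (P_4 & ((P_2 <-> (P_5 & P_3)) ^ P_5)) = F, so the formula = T.
Row P_1=F, P_2=F, P_3=F, P_4=F, P_5=F: (P_4 & ((P_2 <-> (P_5 & P_3)) ^ P_5)) = F, so the formula = F.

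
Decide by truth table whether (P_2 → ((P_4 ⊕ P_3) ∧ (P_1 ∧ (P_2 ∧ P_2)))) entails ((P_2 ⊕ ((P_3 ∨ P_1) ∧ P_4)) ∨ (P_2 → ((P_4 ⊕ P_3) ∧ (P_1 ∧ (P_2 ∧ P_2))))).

yes

P_1  P_2  P_3  P_4  |  φ  ψ
 F    F    F    F   |  T  T
 F    F    F    T   |  T  T
 F    F    T    F   |  T  T
 F    F    T    T   |  T  T
 F    T    F    F   |  F  T
 F    T    F    T   |  F  T
 F    T    T    F   |  F  T
 F    T    T    T   |  F  F
 T    F    F    F   |  T  T
 T    F    F    T   |  T  T
 T    F    T    F   |  T  T
 T    F    T    T   |  T  T
 T    T    F    F   |  F  T
 T    T    F    T   |  T  T
 T    T    T    F   |  T  T
 T    T    T    T   |  F  F
In every row where φ is true, ψ is also true, so φ ⊨ ψ.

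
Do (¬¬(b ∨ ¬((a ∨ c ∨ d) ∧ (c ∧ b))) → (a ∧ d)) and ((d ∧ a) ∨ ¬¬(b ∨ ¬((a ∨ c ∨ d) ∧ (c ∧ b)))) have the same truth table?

a | b | c | d || φ | ψ
F | F | F | F || F | T
F | F | F | T || F | T
F | F | T | F || F | T
F | F | T | T || F | T
F | T | F | F || F | T
F | T | F | T || F | T
F | T | T | F || F | T
F | T | T | T || F | T
T | F | F | F || F | T
T | F | F | T || T | T
T | F | T | F || F | T
T | F | T | T || T | T
T | T | F | F || F | T
T | T | F | T || T | T
T | T | T | F || F | T
T | T | T | T || T | T
The columns differ at a=F, b=F, c=F, d=F (φ=F, ψ=T), so they are not equivalent.

not equivalent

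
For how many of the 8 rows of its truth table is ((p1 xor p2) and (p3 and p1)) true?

p1 | p2 | p3 | ((p1 xor p2) and (p3 and p1))
-- | -- | -- | -----------------------------
T  | T  | T  |               F              
T  | T  | F  |               F              
T  | F  | T  |               T              
T  | F  | F  |               F              
F  | T  | T  |               F              
F  | T  | F  |               F              
F  | F  | T  |               F              
F  | F  | F  |               F              
The formula is true on 1 of the 8 rows.

1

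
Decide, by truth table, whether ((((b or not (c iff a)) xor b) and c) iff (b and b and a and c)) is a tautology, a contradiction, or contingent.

contingent

a | b | c || φ
F | F | F || T
F | F | T || F
F | T | F || T
F | T | T || T
T | F | F || T
T | F | T || T
T | T | F || T
T | T | T || F
6 of 8 rows are T, so the formula is contingent.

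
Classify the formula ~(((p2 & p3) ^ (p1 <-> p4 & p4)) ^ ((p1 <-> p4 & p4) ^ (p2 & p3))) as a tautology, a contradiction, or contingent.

  p1  |   p2  |   p3  |   p4  || (p2 & p3) | (p4 & p4) | (p1 <-> (p4 & p4)) |   φ  
 True |  True |  True |  True ||    True   |    True   |        True        |  True
 True |  True |  True | False ||    True   |   False   |       False        |  True
 True |  True | False |  True ||   False   |    True   |        True        |  True
 True |  True | False | False ||   False   |   False   |       False        |  True
 True | False |  True |  True ||   False   |    True   |        True        |  True
 True | False |  True | False ||   False   |   False   |       False        |  True
 True | False | False |  True ||   False   |    True   |        True        |  True
 True | False | False | False ||   False   |   False   |       False        |  True
False |  True |  True |  True ||    True   |    True   |       False        |  True
False |  True |  True | False ||    True   |   False   |        True        |  True
False |  True | False |  True ||   False   |    True   |       False        |  True
False |  True | False | False ||   False   |   False   |        True        |  True
False | False |  True |  True ||   False   |    True   |       False        |  True
False | False |  True | False ||   False   |   False   |        True        |  True
False | False | False |  True ||   False   |    True   |       False        |  True
False | False | False | False ||   False   |   False   |        True        |  True
Every row is True, so the formula is a tautology.

tautology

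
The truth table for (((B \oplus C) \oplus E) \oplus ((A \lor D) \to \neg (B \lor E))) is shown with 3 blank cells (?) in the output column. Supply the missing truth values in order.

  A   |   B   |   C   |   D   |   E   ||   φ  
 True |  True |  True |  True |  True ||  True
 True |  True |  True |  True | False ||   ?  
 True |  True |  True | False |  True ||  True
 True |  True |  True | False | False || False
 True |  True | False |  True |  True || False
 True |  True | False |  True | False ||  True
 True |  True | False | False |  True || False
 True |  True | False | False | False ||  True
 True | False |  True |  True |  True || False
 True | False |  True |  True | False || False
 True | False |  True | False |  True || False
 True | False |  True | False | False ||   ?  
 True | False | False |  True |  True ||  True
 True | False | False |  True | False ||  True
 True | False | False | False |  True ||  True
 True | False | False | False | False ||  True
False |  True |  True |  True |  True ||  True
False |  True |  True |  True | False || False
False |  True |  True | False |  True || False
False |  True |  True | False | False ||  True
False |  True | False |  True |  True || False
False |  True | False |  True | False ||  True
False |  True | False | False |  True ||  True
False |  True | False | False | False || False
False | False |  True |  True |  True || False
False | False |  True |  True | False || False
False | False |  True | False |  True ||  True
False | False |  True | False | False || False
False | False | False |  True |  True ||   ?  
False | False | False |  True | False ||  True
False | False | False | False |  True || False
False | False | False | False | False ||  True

False, False, True

Row A=True, B=True, C=True, D=True, E=False: ((B \oplus C) \oplus E) = False, ((A \lor D) \to \neg (B \lor E)) = False, so the formula = False.
Row A=True, B=False, C=True, D=False, E=False: ((B \oplus C) \oplus E) = True, ((A \lor D) \to \neg (B \lor E)) = True, so the formula = False.
Row A=False, B=False, C=False, D=True, E=True: ((B \oplus C) \oplus E) = True, ((A \lor D) \to \neg (B \lor E)) = False, so the formula = True.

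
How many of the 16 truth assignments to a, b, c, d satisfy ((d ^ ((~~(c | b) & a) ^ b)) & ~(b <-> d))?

5

a  b  c  d  |  φ
1  1  1  1  |  0
1  1  1  0  |  0
1  1  0  1  |  0
1  1  0  0  |  0
1  0  1  1  |  0
1  0  1  0  |  0
1  0  0  1  |  1
1  0  0  0  |  0
0  1  1  1  |  0
0  1  1  0  |  1
0  1  0  1  |  0
0  1  0  0  |  1
0  0  1  1  |  1
0  0  1  0  |  0
0  0  0  1  |  1
0  0  0  0  |  0
The formula is true on 5 of the 16 rows.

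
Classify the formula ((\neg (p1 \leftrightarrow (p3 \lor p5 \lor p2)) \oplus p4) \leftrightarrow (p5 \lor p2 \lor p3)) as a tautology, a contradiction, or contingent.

contingent

p1 | p2 | p3 | p4 | p5 || φ
0  | 0  | 0  | 0  | 0  || 1
0  | 0  | 0  | 0  | 1  || 1
0  | 0  | 0  | 1  | 0  || 0
0  | 0  | 0  | 1  | 1  || 0
0  | 0  | 1  | 0  | 0  || 1
0  | 0  | 1  | 0  | 1  || 1
0  | 0  | 1  | 1  | 0  || 0
0  | 0  | 1  | 1  | 1  || 0
0  | 1  | 0  | 0  | 0  || 1
0  | 1  | 0  | 0  | 1  || 1
0  | 1  | 0  | 1  | 0  || 0
0  | 1  | 0  | 1  | 1  || 0
0  | 1  | 1  | 0  | 0  || 1
0  | 1  | 1  | 0  | 1  || 1
0  | 1  | 1  | 1  | 0  || 0
0  | 1  | 1  | 1  | 1  || 0
1  | 0  | 0  | 0  | 0  || 0
1  | 0  | 0  | 0  | 1  || 0
1  | 0  | 0  | 1  | 0  || 1
1  | 0  | 0  | 1  | 1  || 1
1  | 0  | 1  | 0  | 0  || 0
1  | 0  | 1  | 0  | 1  || 0
1  | 0  | 1  | 1  | 0  || 1
1  | 0  | 1  | 1  | 1  || 1
1  | 1  | 0  | 0  | 0  || 0
1  | 1  | 0  | 0  | 1  || 0
1  | 1  | 0  | 1  | 0  || 1
1  | 1  | 0  | 1  | 1  || 1
1  | 1  | 1  | 0  | 0  || 0
1  | 1  | 1  | 0  | 1  || 0
1  | 1  | 1  | 1  | 0  || 1
1  | 1  | 1  | 1  | 1  || 1
16 of 32 rows are 1, so the formula is contingent.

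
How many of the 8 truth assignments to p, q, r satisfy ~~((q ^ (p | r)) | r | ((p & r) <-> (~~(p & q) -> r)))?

7

p | q | r | φ
- | - | - | -
T | T | T | T
T | T | F | T
T | F | T | T
T | F | F | T
F | T | T | T
F | T | F | T
F | F | T | T
F | F | F | F
The formula is true on 7 of the 8 rows.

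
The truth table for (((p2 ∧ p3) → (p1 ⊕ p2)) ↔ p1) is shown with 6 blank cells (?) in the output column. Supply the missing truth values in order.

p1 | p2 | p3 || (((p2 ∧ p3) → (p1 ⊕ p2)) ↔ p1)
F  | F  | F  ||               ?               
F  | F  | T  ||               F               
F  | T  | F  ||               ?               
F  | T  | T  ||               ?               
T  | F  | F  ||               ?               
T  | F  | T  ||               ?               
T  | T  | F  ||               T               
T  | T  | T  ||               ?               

Row p1=F, p2=F, p3=F: ((p2 ∧ p3) → (p1 ⊕ p2)) = T, so (((p2 ∧ p3) → (p1 ⊕ p2)) ↔ p1) = F.
Row p1=F, p2=T, p3=F: ((p2 ∧ p3) → (p1 ⊕ p2)) = T, so (((p2 ∧ p3) → (p1 ⊕ p2)) ↔ p1) = F.
Row p1=F, p2=T, p3=T: ((p2 ∧ p3) → (p1 ⊕ p2)) = T, so (((p2 ∧ p3) → (p1 ⊕ p2)) ↔ p1) = F.
Row p1=T, p2=F, p3=F: ((p2 ∧ p3) → (p1 ⊕ p2)) = T, so (((p2 ∧ p3) → (p1 ⊕ p2)) ↔ p1) = T.
Row p1=T, p2=F, p3=T: ((p2 ∧ p3) → (p1 ⊕ p2)) = T, so (((p2 ∧ p3) → (p1 ⊕ p2)) ↔ p1) = T.
Row p1=T, p2=T, p3=T: ((p2 ∧ p3) → (p1 ⊕ p2)) = F, so (((p2 ∧ p3) → (p1 ⊕ p2)) ↔ p1) = F.

F, F, F, T, T, F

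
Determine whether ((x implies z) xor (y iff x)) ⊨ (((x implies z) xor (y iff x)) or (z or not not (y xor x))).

yes

x | y | z || φ | ψ
T | T | T || F | T
T | T | F || T | T
T | F | T || T | T
T | F | F || F | T
F | T | T || T | T
F | T | F || T | T
F | F | T || F | T
F | F | F || F | F
In every row where φ is true, ψ is also true, so φ ⊨ ψ.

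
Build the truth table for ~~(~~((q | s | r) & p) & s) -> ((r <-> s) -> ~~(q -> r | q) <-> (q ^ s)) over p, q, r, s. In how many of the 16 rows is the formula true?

  p      q      r      s    |    φ  
 True   True   True   True  |  False
 True   True   True  False  |   True
 True   True  False   True  |  False
 True   True  False  False  |   True
 True  False   True   True  |   True
 True  False   True  False  |   True
 True  False  False   True  |   True
 True  False  False  False  |   True
False   True   True   True  |   True
False   True   True  False  |   True
False   True  False   True  |   True
False   True  False  False  |   True
False  False   True   True  |   True
False  False   True  False  |   True
False  False  False   True  |   True
False  False  False  False  |   True
The formula is true on 14 of the 16 rows.

14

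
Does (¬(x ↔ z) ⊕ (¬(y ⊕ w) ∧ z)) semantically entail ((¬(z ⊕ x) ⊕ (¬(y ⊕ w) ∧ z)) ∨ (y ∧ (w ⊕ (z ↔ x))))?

no

x | y | z | w || φ | ψ
T | T | T | T || T | F
T | T | T | F || F | T
T | T | F | T || T | T
T | T | F | F || T | F
T | F | T | T || F | T
T | F | T | F || T | F
T | F | F | T || T | F
T | F | F | F || T | F
F | T | T | T || F | T
F | T | T | F || T | F
F | T | F | T || F | T
F | T | F | F || F | T
F | F | T | T || T | F
F | F | T | F || F | T
F | F | F | T || F | T
F | F | F | F || F | T
At x=T, y=T, z=T, w=T we have φ true but ψ false, so φ does not entail ψ.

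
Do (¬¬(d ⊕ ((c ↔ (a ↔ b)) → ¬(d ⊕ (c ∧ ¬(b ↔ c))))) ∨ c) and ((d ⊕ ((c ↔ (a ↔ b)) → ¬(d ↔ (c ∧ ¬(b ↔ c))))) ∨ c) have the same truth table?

not equivalent

a | b | c | d || φ | ψ
T | T | T | T || T | T
T | T | T | F || T | T
T | T | F | T || F | F
T | T | F | F || T | T
T | F | T | T || T | T
T | F | T | F || T | T
T | F | F | T || T | F
T | F | F | F || T | F
F | T | T | T || T | T
F | T | T | F || T | T
F | T | F | T || T | F
F | T | F | F || T | F
F | F | T | T || T | T
F | F | T | F || T | T
F | F | F | T || F | F
F | F | F | F || T | T
The columns differ at a=T, b=F, c=F, d=T (φ=T, ψ=F), so they are not equivalent.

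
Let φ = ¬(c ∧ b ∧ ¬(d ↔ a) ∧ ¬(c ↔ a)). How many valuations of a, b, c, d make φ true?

  a   |   b   |   c   |   d   | (d ↔ a) | ¬(d ↔ a) | (b ∧ ¬(d ↔ a)) | (c ↔ a) | ¬(c ↔ a) | ¬(c ∧ (b ∧ ¬(d ↔ a)) ∧ ¬(c ↔ a))
----- | ----- | ----- | ----- | ------- | -------- | -------------- | ------- | -------- | --------------------------------
False | False | False | False |   True  |  False   |     False      |   True  |  False   |               True              
False | False | False |  True |  False  |   True   |     False      |   True  |  False   |               True              
False | False |  True | False |   True  |  False   |     False      |  False  |   True   |               True              
False | False |  True |  True |  False  |   True   |     False      |  False  |   True   |               True              
False |  True | False | False |   True  |  False   |     False      |   True  |  False   |               True              
False |  True | False |  True |  False  |   True   |      True      |   True  |  False   |               True              
False |  True |  True | False |   True  |  False   |     False      |  False  |   True   |               True              
False |  True |  True |  True |  False  |   True   |      True      |  False  |   True   |              False              
 True | False | False | False |  False  |   True   |     False      |  False  |   True   |               True              
 True | False | False |  True |   True  |  False   |     False      |  False  |   True   |               True              
 True | False |  True | False |  False  |   True   |     False      |   True  |  False   |               True              
 True | False |  True |  True |   True  |  False   |     False      |   True  |  False   |               True              
 True |  True | False | False |  False  |   True   |      True      |  False  |   True   |               True              
 True |  True | False |  True |   True  |  False   |     False      |  False  |   True   |               True              
 True |  True |  True | False |  False  |   True   |      True      |   True  |  False   |               True              
 True |  True |  True |  True |   True  |  False   |     False      |   True  |  False   |               True              
The formula is true on 15 of the 16 rows.

15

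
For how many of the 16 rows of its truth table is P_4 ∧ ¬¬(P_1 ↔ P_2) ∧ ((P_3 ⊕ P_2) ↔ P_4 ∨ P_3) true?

P_1  P_2  P_3  P_4  |  φ
 0    0    0    0   |  0
 0    0    0    1   |  0
 0    0    1    0   |  0
 0    0    1    1   |  1
 0    1    0    0   |  0
 0    1    0    1   |  0
 0    1    1    0   |  0
 0    1    1    1   |  0
 1    0    0    0   |  0
 1    0    0    1   |  0
 1    0    1    0   |  0
 1    0    1    1   |  0
 1    1    0    0   |  0
 1    1    0    1   |  1
 1    1    1    0   |  0
 1    1    1    1   |  0
The formula is true on 2 of the 16 rows.

2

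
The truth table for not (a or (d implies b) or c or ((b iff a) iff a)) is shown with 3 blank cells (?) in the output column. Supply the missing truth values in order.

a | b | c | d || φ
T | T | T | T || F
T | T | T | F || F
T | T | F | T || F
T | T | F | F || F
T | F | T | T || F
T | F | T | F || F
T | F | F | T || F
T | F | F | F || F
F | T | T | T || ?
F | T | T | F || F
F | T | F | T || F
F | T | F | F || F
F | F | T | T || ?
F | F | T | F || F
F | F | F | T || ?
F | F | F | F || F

Row a=F, b=T, c=T, d=T: (d implies b) = T, ((b iff a) iff a) = T, (a or (d implies b) or c or ((b iff a) iff a)) = T, so the formula = F.
Row a=F, b=F, c=T, d=T: (d implies b) = F, ((b iff a) iff a) = F, (a or (d implies b) or c or ((b iff a) iff a)) = T, so the formula = F.
Row a=F, b=F, c=F, d=T: (d implies b) = F, ((b iff a) iff a) = F, (a or (d implies b) or c or ((b iff a) iff a)) = F, so the formula = T.

F, F, T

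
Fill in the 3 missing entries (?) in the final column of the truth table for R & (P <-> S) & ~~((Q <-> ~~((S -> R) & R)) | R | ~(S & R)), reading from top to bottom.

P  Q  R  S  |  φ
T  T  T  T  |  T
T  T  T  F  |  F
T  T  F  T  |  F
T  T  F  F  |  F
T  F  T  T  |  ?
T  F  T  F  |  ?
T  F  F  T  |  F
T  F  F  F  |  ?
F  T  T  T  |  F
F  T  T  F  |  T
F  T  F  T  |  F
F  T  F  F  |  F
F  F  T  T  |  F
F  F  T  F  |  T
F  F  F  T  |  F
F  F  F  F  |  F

T, F, F

Row P=T, Q=F, R=T, S=T: (R & (P <-> S)) = T, ~~((Q <-> ~~((S -> R) & R)) | R | ~(S & R)) = T, so the formula = T.
Row P=T, Q=F, R=T, S=F: (R & (P <-> S)) = F, ~~((Q <-> ~~((S -> R) & R)) | R | ~(S & R)) = T, so the formula = F.
Row P=T, Q=F, R=F, S=F: (R & (P <-> S)) = F, ~~((Q <-> ~~((S -> R) & R)) | R | ~(S & R)) = T, so the formula = F.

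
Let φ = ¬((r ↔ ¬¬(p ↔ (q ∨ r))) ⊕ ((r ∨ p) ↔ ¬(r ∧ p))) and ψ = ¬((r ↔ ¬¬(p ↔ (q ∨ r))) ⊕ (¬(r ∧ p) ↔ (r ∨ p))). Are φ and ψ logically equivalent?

equivalent

p | q | r || φ | ψ
1 | 1 | 1 || 0 | 0
1 | 1 | 0 || 0 | 0
1 | 0 | 1 || 0 | 0
1 | 0 | 0 || 1 | 1
0 | 1 | 1 || 0 | 0
0 | 1 | 0 || 0 | 0
0 | 0 | 1 || 0 | 0
0 | 0 | 0 || 1 | 1
The columns for φ and ψ agree on every row, so they are logically equivalent.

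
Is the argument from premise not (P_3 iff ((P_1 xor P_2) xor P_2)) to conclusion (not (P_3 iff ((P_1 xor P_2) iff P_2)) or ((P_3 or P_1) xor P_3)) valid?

 P_1  |  P_2  |  P_3  |   φ   |   ψ  
----- | ----- | ----- | ----- | -----
False | False | False | False |  True
False | False |  True |  True | False
False |  True | False | False |  True
False |  True |  True |  True | False
 True | False | False |  True |  True
 True | False |  True | False |  True
 True |  True | False |  True |  True
 True |  True |  True | False |  True
At P_1=False, P_2=False, P_3=True we have φ true but ψ false, so φ does not entail ψ.

no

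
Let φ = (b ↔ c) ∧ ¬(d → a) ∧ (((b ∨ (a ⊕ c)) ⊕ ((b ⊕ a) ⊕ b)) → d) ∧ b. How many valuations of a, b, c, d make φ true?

1

a | b | c | d | (b ↔ c) | (d → a) | ¬(d → a) | (a ⊕ c) | (b ∨ (a ⊕ c)) | (b ⊕ a) | ((b ⊕ a) ⊕ b) | φ
- | - | - | - | ------- | ------- | -------- | ------- | ------------- | ------- | ------------- | -
T | T | T | T |    T    |    T    |    F     |    F    |       T       |    F    |       T       | F
T | T | T | F |    T    |    T    |    F     |    F    |       T       |    F    |       T       | F
T | T | F | T |    F    |    T    |    F     |    T    |       T       |    F    |       T       | F
T | T | F | F |    F    |    T    |    F     |    T    |       T       |    F    |       T       | F
T | F | T | T |    F    |    T    |    F     |    F    |       F       |    T    |       T       | F
T | F | T | F |    F    |    T    |    F     |    F    |       F       |    T    |       T       | F
T | F | F | T |    T    |    T    |    F     |    T    |       T       |    T    |       T       | F
T | F | F | F |    T    |    T    |    F     |    T    |       T       |    T    |       T       | F
F | T | T | T |    T    |    F    |    T     |    T    |       T       |    T    |       F       | T
F | T | T | F |    T    |    T    |    F     |    T    |       T       |    T    |       F       | F
F | T | F | T |    F    |    F    |    T     |    F    |       T       |    T    |       F       | F
F | T | F | F |    F    |    T    |    F     |    F    |       T       |    T    |       F       | F
F | F | T | T |    F    |    F    |    T     |    T    |       T       |    F    |       F       | F
F | F | T | F |    F    |    T    |    F     |    T    |       T       |    F    |       F       | F
F | F | F | T |    T    |    F    |    T     |    F    |       F       |    F    |       F       | F
F | F | F | F |    T    |    T    |    F     |    F    |       F       |    F    |       F       | F
The formula is true on 1 of the 16 rows.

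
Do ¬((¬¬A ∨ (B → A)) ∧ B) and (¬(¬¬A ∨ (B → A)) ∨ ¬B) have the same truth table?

A | B | φ | ψ
- | - | - | -
F | F | T | T
F | T | T | T
T | F | T | T
T | T | F | F
The columns for φ and ψ agree on every row, so they are logically equivalent.

equivalent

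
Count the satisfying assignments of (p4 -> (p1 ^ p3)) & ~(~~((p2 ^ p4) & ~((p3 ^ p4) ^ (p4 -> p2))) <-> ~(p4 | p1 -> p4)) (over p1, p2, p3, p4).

p1  p2  p3  p4     (p1 ^ p3)  (p4 -> (p1 ^ p3))  (p2 ^ p4)  (p3 ^ p4)  (p4 -> p2)  ((p3 ^ p4) ^ (p4 -> p2))  ~((p3 ^ p4) ^ (p4 -> p2))  (p4 | p1)  ((p4 | p1) -> p4)  ~((p4 | p1) -> p4)  φ
T   T   T   T          F              F              F          F          T                  T                          F                  T              T                  F           F
T   T   T   F          F              T              T          T          T                  F                          T                  T              F                  T           F
T   T   F   T          T              T              F          T          T                  F                          T                  T              T                  F           F
T   T   F   F          T              T              T          F          T                  T                          F                  T              F                  T           T
T   F   T   T          F              F              T          F          F                  F                          T                  T              T                  F           F
T   F   T   F          F              T              F          T          T                  F                          T                  T              F                  T           T
T   F   F   T          T              T              T          T          F                  T                          F                  T              T                  F           F
T   F   F   F          T              T              F          F          T                  T                          F                  T              F                  T           T
F   T   T   T          T              T              F          F          T                  T                          F                  T              T                  F           F
F   T   T   F          T              T              T          T          T                  F                          T                  F              T                  F           T
F   T   F   T          F              F              F          T          T                  F                          T                  T              T                  F           F
F   T   F   F          F              T              T          F          T                  T                          F                  F              T                  F           F
F   F   T   T          T              T              T          F          F                  F                          T                  T              T                  F           T
F   F   T   F          T              T              F          T          T                  F                          T                  F              T                  F           F
F   F   F   T          F              F              T          T          F                  T                          F                  T              T                  F           F
F   F   F   F          F              T              F          F          T                  T                          F                  F              T                  F           F
The formula is true on 5 of the 16 rows.

5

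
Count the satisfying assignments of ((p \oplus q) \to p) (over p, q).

p | q || ((p \oplus q) \to p)
T | T ||          T          
T | F ||          T          
F | T ||          F          
F | F ||          T          
The formula is true on 3 of the 4 rows.

3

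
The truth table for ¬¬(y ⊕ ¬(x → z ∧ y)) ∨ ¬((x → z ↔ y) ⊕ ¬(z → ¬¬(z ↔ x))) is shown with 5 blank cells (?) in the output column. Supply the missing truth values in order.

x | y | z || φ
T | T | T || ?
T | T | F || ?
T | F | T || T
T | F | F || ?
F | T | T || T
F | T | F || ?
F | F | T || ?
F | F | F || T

T, T, T, T, F

Row x=T, y=T, z=T: ¬¬(y ⊕ ¬(x → z ∧ y)) = T, ¬((x → z ↔ y) ⊕ ¬(z → ¬¬(z ↔ x))) = F, so the formula = T.
Row x=T, y=T, z=F: ¬¬(y ⊕ ¬(x → z ∧ y)) = F, ¬((x → z ↔ y) ⊕ ¬(z → ¬¬(z ↔ x))) = T, so the formula = T.
Row x=T, y=F, z=F: ¬¬(y ⊕ ¬(x → z ∧ y)) = T, ¬((x → z ↔ y) ⊕ ¬(z → ¬¬(z ↔ x))) = F, so the formula = T.
Row x=F, y=T, z=F: ¬¬(y ⊕ ¬(x → z ∧ y)) = T, ¬((x → z ↔ y) ⊕ ¬(z → ¬¬(z ↔ x))) = F, so the formula = T.
Row x=F, y=F, z=T: ¬¬(y ⊕ ¬(x → z ∧ y)) = F, ¬((x → z ↔ y) ⊕ ¬(z → ¬¬(z ↔ x))) = F, so the formula = F.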